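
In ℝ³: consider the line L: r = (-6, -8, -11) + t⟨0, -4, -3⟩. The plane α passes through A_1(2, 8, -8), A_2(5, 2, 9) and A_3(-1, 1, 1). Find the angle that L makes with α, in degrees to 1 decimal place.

52.1

A_1A_2 = (3, -6, 17), A_1A_3 = (-3, -7, 9); a normal to α is A_1A_2 × A_1A_3 = (65, -78, -39).
Using A_1: α has equation 65x - 78y - 39z = -182.
sin θ = |n·v| / (|n||v|) = |429| / (√11830 · √25) = 0.78885.
θ ≈ 52.1°.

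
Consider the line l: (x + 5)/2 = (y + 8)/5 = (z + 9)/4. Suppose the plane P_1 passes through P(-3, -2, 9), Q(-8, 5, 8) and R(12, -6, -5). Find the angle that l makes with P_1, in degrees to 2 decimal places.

l has direction (2, 5, 4) through (-5, -8, -9).
PQ = (-5, 7, -1), PR = (15, -4, -14); a normal to P_1 is PQ × PR = (-102, -85, -85).
Using P: P_1 has equation -102x - 85y - 85z = -289.
sin θ = |n·v| / (|n||v|) = |-969| / (√24854 · √45) = 0.91626.
θ ≈ 66.39°.

66.39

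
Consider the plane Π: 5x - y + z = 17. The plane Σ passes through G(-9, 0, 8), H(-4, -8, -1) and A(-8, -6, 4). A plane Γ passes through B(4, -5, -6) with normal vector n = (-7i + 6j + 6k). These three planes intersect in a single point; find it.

GH = (5, -8, -9), GA = (1, -6, -4); a normal to Σ is GH × GA = (-22, 11, -22).
Using G: Σ has equation -22x + 11y - 22z = 22.
Γ: n·r = n·B gives -7x + 6y + 6z = -94.
Solving the 3×3 linear system 5x - y + z = 17, -22x + 11y - 22z = 22, -7x + 6y + 6z = -94 (e.g. by elimination or Cramer's rule, determinant = 649) gives (4, -4, -7).

(4, -4, -7)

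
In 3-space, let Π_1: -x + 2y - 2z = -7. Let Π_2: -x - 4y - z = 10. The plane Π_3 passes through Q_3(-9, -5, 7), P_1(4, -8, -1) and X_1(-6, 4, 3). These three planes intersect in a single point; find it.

(-7, -2, 5)

Q_3P_1 = (13, -3, -8), Q_3X_1 = (3, 9, -4); a normal to Π_3 is Q_3P_1 × Q_3X_1 = (84, 28, 126).
Using Q_3: Π_3 has equation 84x + 28y + 126z = -14.
Solving the 3×3 linear system -x + 2y - 2z = -7, -x - 4y - z = 10, 84x + 28y + 126z = -14 (e.g. by elimination or Cramer's rule, determinant = -56) gives (-7, -2, 5).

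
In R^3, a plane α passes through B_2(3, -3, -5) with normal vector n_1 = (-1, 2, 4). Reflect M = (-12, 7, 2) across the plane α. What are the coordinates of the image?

α: n_1·r = n_1·B_2 gives -x + 2y + 4z = -29.
λ = (n·M − d)/|n|² = (34 − (-29))/21 = 3.
Reflection = M − 2λn = (-12, 7, 2) − 6·(-1, 2, 4) = (-6, -5, -22).

(-6, -5, -22)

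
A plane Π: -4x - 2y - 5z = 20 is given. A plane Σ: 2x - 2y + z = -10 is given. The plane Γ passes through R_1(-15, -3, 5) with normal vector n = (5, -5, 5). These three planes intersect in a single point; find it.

(-1, 2, -4)

Γ: n·r = n·R_1 gives 5x - 5y + 5z = -35.
Solving the 3×3 linear system -4x - 2y - 5z = 20, 2x - 2y + z = -10, 5x - 5y + 5z = -35 (e.g. by elimination or Cramer's rule, determinant = 30) gives (-1, 2, -4).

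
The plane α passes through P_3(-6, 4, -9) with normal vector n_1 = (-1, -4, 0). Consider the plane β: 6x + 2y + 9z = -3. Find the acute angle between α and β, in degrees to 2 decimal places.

α: n_1·r = n_1·P_3 gives -x - 4y = -10.
cos θ = |n₁·n₂| / (|n₁||n₂|) = |-14| / (√17 · √121).
θ = arccos(0.30868) ≈ 72.02°.

72.02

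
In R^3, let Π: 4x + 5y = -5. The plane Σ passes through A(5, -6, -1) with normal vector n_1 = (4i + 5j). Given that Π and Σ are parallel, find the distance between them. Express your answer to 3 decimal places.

0.781

Σ: n_1·r = n_1·A gives 4x + 5y = -10.
Same normal n = (4, 5, 0) with |n| = √41; distance = |-5 − (-10)| / |n| = 5/√41 ≈ 0.781.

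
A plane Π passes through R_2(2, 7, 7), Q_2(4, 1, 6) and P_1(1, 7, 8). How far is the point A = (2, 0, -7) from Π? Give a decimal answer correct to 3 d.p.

R_2Q_2 = (2, -6, -1), R_2P_1 = (-1, 0, 1); a normal to Π is R_2Q_2 × R_2P_1 = (-6, -1, -6).
Using R_2: Π has equation -6x - y - 6z = -61.
n·A − d = (-6)·(2) + (-1)·(0) + (-6)·(-7) − (-61) = 91; |n| = √73.
Distance = |91| / √73 = 91/√73 ≈ 10.651.

10.651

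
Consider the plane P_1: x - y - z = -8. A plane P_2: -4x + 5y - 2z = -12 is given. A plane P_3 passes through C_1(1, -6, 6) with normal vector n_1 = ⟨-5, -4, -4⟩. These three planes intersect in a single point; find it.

(-3, -2, 7)

P_3: n_1·r = n_1·C_1 gives -5x - 4y - 4z = -5.
Solving the 3×3 linear system x - y - z = -8, -4x + 5y - 2z = -12, -5x - 4y - 4z = -5 (e.g. by elimination or Cramer's rule, determinant = -63) gives (-3, -2, 7).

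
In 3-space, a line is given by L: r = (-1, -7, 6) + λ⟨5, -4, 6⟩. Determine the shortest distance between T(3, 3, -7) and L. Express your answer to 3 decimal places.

Taking (-1, -7, 6) on L with direction v = (5, -4, 6): w = T − (-1, -7, 6) = (4, 10, -13), and w × v = (8, -89, -66).
Distance = |w × v| / |v| = √12341 / √77 ≈ 12.660.

12.660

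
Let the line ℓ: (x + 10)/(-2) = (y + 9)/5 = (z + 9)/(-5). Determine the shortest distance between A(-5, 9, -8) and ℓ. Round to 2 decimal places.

ℓ has direction (-2, 5, -5) through (-10, -9, -9).
Taking (-10, -9, -9) on ℓ with direction v = (-2, 5, -5): w = A − (-10, -9, -9) = (5, 18, 1), and w × v = (-95, 23, 61).
Distance = |w × v| / |v| = √13275 / √54 ≈ 15.68.

15.68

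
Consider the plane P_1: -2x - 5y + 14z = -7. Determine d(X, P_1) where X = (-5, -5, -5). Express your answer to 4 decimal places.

1.8667

n·X − d = (-2)·(-5) + (-5)·(-5) + (14)·(-5) − (-7) = -28; |n| = √225.
Distance = |-28| / √225 = 28/√225 ≈ 1.8667.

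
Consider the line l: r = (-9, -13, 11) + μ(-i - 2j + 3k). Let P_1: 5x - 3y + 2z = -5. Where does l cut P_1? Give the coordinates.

(-6, -7, 2)

Substitute r = (-9, -13, 11) + t(-1, -2, 3) into the plane: 16 + 7t = -5, so t = -3.
Intersection: (-9, -13, 11) + (-3)·(-1, -2, 3) = (-6, -7, 2).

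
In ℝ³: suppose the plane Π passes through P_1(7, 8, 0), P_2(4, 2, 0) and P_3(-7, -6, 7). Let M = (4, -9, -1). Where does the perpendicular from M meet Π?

P_1P_2 = (-3, -6, 0), P_1P_3 = (-14, -14, 7); a normal to Π is P_1P_2 × P_1P_3 = (-42, 21, -42).
Using P_1: Π has equation -42x + 21y - 42z = -126.
Foot = M − λn with λ = (n·M − d)/|n|² = (-315 − (-126))/3969 = -1/21.
Foot = (4, -9, -1) − (-1/21)·(-42, 21, -42) = (2, -8, -3).

(2, -8, -3)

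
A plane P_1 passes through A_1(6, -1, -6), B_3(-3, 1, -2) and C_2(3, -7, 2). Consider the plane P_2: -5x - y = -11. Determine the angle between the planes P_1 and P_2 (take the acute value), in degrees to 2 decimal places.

A_1B_3 = (-9, 2, 4), A_1C_2 = (-3, -6, 8); a normal to P_1 is A_1B_3 × A_1C_2 = (40, 60, 60).
Using A_1: P_1 has equation 40x + 60y + 60z = -180.
cos θ = |n₁·n₂| / (|n₁||n₂|) = |-260| / (√8800 · √26).
θ = arccos(0.54356) ≈ 57.07°.

57.07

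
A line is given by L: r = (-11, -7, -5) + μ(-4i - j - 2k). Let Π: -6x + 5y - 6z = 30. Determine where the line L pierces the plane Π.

Substitute r = (-11, -7, -5) + t(-4, -1, -2) into the plane: 61 + 31t = 30, so t = -1.
Intersection: (-11, -7, -5) + (-1)·(-4, -1, -2) = (-7, -6, -3).

(-7, -6, -3)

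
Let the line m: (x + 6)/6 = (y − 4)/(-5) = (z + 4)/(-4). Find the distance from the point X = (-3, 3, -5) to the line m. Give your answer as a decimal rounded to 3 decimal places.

1.238

m has direction (6, -5, -4) through (-6, 4, -4).
Taking (-6, 4, -4) on m with direction v = (6, -5, -4): w = X − (-6, 4, -4) = (3, -1, -1), and w × v = (-1, 6, -9).
Distance = |w × v| / |v| = √118 / √77 ≈ 1.238.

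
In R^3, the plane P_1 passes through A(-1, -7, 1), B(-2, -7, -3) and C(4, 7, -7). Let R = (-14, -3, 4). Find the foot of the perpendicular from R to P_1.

AB = (-1, 0, -4), AC = (5, 14, -8); a normal to P_1 is AB × AC = (56, -28, -14).
Using A: P_1 has equation 56x - 28y - 14z = 126.
Foot = R − λn with λ = (n·R − d)/|n|² = (-756 − 126)/4116 = -3/14.
Foot = (-14, -3, 4) − (-3/14)·(56, -28, -14) = (-2, -9, 1).

(-2, -9, 1)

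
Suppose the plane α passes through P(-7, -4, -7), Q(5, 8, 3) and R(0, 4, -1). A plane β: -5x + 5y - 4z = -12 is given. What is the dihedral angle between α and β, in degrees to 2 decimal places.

81.25

PQ = (12, 12, 10), PR = (7, 8, 6); a normal to α is PQ × PR = (-8, -2, 12).
Using P: α has equation -8x - 2y + 12z = -20.
cos θ = |n₁·n₂| / (|n₁||n₂|) = |-18| / (√212 · √66).
θ = arccos(0.15217) ≈ 81.25°.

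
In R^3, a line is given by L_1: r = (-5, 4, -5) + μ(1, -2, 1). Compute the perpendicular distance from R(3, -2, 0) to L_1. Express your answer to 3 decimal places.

Taking (-5, 4, -5) on L_1 with direction v = (1, -2, 1): w = R − (-5, 4, -5) = (8, -6, 5), and w × v = (4, -3, -10).
Distance = |w × v| / |v| = √125 / √6 ≈ 4.564.

4.564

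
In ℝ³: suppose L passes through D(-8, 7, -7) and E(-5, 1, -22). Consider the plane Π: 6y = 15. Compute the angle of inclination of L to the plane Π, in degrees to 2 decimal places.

A direction vector for L is E − D = (3, -6, -15).
sin θ = |n·v| / (|n||v|) = |-36| / (√36 · √270) = 0.36515.
θ ≈ 21.42°.

21.42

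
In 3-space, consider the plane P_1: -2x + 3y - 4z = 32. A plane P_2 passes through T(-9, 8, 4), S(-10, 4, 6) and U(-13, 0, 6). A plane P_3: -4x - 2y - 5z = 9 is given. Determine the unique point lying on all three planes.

(-10, 8, 3)

TS = (-1, -4, 2), TU = (-4, -8, 2); a normal to P_2 is TS × TU = (8, -6, -8).
Using T: P_2 has equation 8x - 6y - 8z = -152.
Solving the 3×3 linear system -2x + 3y - 4z = 32, 8x - 6y - 8z = -152, -4x - 2y - 5z = 9 (e.g. by elimination or Cramer's rule, determinant = 348) gives (-10, 8, 3).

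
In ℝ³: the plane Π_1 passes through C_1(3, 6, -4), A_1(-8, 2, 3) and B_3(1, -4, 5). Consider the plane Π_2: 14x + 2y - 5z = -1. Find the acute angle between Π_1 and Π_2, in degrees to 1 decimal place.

C_1A_1 = (-11, -4, 7), C_1B_3 = (-2, -10, 9); a normal to Π_1 is C_1A_1 × C_1B_3 = (34, 85, 102).
Using C_1: Π_1 has equation 34x + 85y + 102z = 204.
cos θ = |n₁·n₂| / (|n₁||n₂|) = |136| / (√18785 · √225).
θ = arccos(0.06615) ≈ 86.2°.

86.2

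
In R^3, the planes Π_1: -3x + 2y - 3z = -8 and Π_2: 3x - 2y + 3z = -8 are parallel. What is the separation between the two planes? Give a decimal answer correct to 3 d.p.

Rescale Π_2 by 1/(-1): -3x + 2y - 3z = 8. Then distance = |-8 − 8| / √22 ≈ 3.411.

3.411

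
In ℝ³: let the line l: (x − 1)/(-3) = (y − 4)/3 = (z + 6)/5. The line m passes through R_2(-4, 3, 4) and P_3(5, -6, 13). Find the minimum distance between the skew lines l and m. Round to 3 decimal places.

4.243

l has direction (-3, 3, 5) through (1, 4, -6).
A direction vector for m is P_3 − R_2 = (9, -9, 9).
Common perpendicular direction n = (-3, 3, 5) × (9, -9, 9) = (72, 72, 0).
With w = (-4, 3, 4) − (1, 4, -6) = (-5, -1, 10), w · n = -432.
Distance = |w · n| / |n| = |-432| / √10368 ≈ 4.243.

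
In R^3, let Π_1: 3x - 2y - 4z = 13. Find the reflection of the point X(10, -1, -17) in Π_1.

λ = (n·X − d)/|n|² = (100 − 13)/29 = 3.
Reflection = X − 2λn = (10, -1, -17) − 6·(3, -2, -4) = (-8, 11, 7).

(-8, 11, 7)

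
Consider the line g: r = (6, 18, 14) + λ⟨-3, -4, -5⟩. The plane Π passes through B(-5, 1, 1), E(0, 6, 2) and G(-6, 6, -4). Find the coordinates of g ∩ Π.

(-3, 6, -1)

BE = (5, 5, 1), BG = (-1, 5, -5); a normal to Π is BE × BG = (-30, 24, 30).
Using B: Π has equation -30x + 24y + 30z = 204.
Substitute r = (6, 18, 14) + t(-3, -4, -5) into the plane: 672 + (-156)t = 204, so t = 3.
Intersection: (6, 18, 14) + 3·(-3, -4, -5) = (-3, 6, -1).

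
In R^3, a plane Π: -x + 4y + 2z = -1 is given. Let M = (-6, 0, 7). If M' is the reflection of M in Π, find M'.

λ = (n·M − d)/|n|² = (20 − (-1))/21 = 1.
Reflection = M − 2λn = (-6, 0, 7) − 2·(-1, 4, 2) = (-4, -8, 3).

(-4, -8, 3)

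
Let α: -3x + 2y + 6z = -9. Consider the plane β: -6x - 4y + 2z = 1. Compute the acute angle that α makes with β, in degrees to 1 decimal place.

65.2

cos θ = |n₁·n₂| / (|n₁||n₂|) = |22| / (√49 · √56).
θ = arccos(0.41998) ≈ 65.2°.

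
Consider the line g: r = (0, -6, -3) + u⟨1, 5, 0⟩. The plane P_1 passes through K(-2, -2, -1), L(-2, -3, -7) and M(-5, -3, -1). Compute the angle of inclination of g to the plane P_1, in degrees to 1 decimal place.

59.0

KL = (0, -1, -6), KM = (-3, -1, 0); a normal to P_1 is KL × KM = (-6, 18, -3).
Using K: P_1 has equation -6x + 18y - 3z = -21.
sin θ = |n·v| / (|n||v|) = |84| / (√369 · √26) = 0.85759.
θ ≈ 59.0°.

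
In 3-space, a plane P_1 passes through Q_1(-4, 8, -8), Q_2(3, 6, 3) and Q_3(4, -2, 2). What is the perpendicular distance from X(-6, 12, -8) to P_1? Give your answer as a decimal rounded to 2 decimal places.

Q_1Q_2 = (7, -2, 11), Q_1Q_3 = (8, -10, 10); a normal to P_1 is Q_1Q_2 × Q_1Q_3 = (90, 18, -54).
Using Q_1: P_1 has equation 90x + 18y - 54z = 216.
n·X − d = (90)·(-6) + (18)·(12) + (-54)·(-8) − 216 = -108; |n| = √11340.
Distance = |-108| / √11340 = 108/√11340 ≈ 1.01.

1.01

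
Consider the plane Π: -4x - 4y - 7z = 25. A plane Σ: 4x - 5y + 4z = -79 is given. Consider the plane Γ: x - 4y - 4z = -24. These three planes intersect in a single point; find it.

(-8, 7, -3)

Solving the 3×3 linear system -4x - 4y - 7z = 25, 4x - 5y + 4z = -79, x - 4y - 4z = -24 (e.g. by elimination or Cramer's rule, determinant = -147) gives (-8, 7, -3).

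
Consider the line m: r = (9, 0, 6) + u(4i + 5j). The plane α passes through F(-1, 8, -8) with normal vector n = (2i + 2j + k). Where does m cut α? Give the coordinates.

(5, -5, 6)

α: n·r = n·F gives 2x + 2y + z = 6.
Substitute r = (9, 0, 6) + t(4, 5, 0) into the plane: 24 + 18t = 6, so t = -1.
Intersection: (9, 0, 6) + (-1)·(4, 5, 0) = (5, -5, 6).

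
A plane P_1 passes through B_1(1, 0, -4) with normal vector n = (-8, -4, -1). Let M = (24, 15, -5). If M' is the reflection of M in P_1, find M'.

P_1: n·r = n·B_1 gives -8x - 4y - z = -4.
λ = (n·M − d)/|n|² = (-247 − (-4))/81 = -3.
Reflection = M − 2λn = (24, 15, -5) − (-6)·(-8, -4, -1) = (-24, -9, -11).

(-24, -9, -11)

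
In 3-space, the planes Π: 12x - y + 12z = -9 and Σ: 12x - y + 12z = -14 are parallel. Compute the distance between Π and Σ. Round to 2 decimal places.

0.29

Same normal n = (12, -1, 12) with |n| = √289; distance = |-9 − (-14)| / |n| = 5/√289 ≈ 0.29.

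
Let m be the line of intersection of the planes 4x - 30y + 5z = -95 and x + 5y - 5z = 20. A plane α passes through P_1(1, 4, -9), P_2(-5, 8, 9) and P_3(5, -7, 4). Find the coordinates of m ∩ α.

(0, 3, -1)

Direction of m: (4, -30, 5) × (1, 5, -5) = (125, 25, 50).
A point on m: solving the two plane equations with x = 10 gives (10, 5, 3).
P_1P_2 = (-6, 4, 18), P_1P_3 = (4, -11, 13); a normal to α is P_1P_2 × P_1P_3 = (250, 150, 50).
Using P_1: α has equation 250x + 150y + 50z = 400.
Substitute r = (10, 5, 3) + t(125, 25, 50) into the plane: 3400 + 37500t = 400, so t = -2/25.
Intersection: (10, 5, 3) + (-2/25)·(125, 25, 50) = (0, 3, -1).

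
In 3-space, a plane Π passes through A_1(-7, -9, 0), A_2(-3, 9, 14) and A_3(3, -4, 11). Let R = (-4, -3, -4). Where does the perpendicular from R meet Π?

(-8, -6, 1)

A_1A_2 = (4, 18, 14), A_1A_3 = (10, 5, 11); a normal to Π is A_1A_2 × A_1A_3 = (128, 96, -160).
Using A_1: Π has equation 128x + 96y - 160z = -1760.
Foot = R − λn with λ = (n·R − d)/|n|² = (-160 − (-1760))/51200 = 1/32.
Foot = (-4, -3, -4) − (1/32)·(128, 96, -160) = (-8, -6, 1).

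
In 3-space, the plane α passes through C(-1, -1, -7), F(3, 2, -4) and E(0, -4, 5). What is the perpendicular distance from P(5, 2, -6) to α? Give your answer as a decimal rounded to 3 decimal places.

CF = (4, 3, 3), CE = (1, -3, 12); a normal to α is CF × CE = (45, -45, -15).
Using C: α has equation 45x - 45y - 15z = 105.
n·P − d = (45)·(5) + (-45)·(2) + (-15)·(-6) − 105 = 120; |n| = √4275.
Distance = |120| / √4275 = 120/√4275 ≈ 1.835.

1.835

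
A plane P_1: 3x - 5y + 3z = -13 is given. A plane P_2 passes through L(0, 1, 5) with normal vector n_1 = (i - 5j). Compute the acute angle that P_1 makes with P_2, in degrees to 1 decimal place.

P_2: n_1·r = n_1·L gives x - 5y = -5.
cos θ = |n₁·n₂| / (|n₁||n₂|) = |28| / (√43 · √26).
θ = arccos(0.83741) ≈ 33.1°.

33.1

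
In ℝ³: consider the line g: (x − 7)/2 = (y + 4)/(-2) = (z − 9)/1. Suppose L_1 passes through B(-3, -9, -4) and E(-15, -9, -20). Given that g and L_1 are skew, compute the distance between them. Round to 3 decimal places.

g has direction (2, -2, 1) through (7, -4, 9).
A direction vector for L_1 is E − B = (-12, 0, -16).
Common perpendicular direction n = (2, -2, 1) × (-12, 0, -16) = (32, 20, -24).
With w = (-3, -9, -4) − (7, -4, 9) = (-10, -5, -13), w · n = -108.
Distance = |w · n| / |n| = |-108| / √2000 ≈ 2.415.

2.415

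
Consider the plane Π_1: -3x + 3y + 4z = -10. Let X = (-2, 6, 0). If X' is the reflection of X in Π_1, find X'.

(4, 0, -8)

λ = (n·X − d)/|n|² = (24 − (-10))/34 = 1.
Reflection = X − 2λn = (-2, 6, 0) − 2·(-3, 3, 4) = (4, 0, -8).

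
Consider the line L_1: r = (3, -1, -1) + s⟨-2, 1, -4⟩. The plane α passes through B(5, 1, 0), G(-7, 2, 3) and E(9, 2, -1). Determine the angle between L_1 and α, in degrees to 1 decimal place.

BG = (-12, 1, 3), BE = (4, 1, -1); a normal to α is BG × BE = (-4, 0, -16).
Using B: α has equation -4x - 16z = -20.
sin θ = |n·v| / (|n||v|) = |72| / (√272 · √21) = 0.95266.
θ ≈ 72.3°.

72.3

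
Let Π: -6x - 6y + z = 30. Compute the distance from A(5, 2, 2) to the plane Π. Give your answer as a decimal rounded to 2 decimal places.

n·A − d = (-6)·(5) + (-6)·(2) + (1)·(2) − 30 = -70; |n| = √73.
Distance = |-70| / √73 = 70/√73 ≈ 8.19.

8.19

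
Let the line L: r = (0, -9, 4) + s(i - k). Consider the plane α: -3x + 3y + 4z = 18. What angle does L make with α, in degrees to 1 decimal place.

sin θ = |n·v| / (|n||v|) = |-7| / (√34 · √2) = 0.84887.
θ ≈ 58.1°.

58.1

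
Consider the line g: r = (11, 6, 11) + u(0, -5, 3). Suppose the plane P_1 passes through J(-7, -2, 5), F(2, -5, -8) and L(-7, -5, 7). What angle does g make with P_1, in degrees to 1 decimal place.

JF = (9, -3, -13), JL = (0, -3, 2); a normal to P_1 is JF × JL = (-45, -18, -27).
Using J: P_1 has equation -45x - 18y - 27z = 216.
sin θ = |n·v| / (|n||v|) = |9| / (√3078 · √34) = 0.02782.
θ ≈ 1.6°.

1.6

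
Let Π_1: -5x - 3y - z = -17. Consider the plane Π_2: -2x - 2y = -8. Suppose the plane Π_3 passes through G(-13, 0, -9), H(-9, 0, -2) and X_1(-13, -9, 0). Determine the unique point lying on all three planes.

(-1, 5, 7)

GH = (4, 0, 7), GX_1 = (0, -9, 9); a normal to Π_3 is GH × GX_1 = (63, -36, -36).
Using G: Π_3 has equation 63x - 36y - 36z = -495.
Solving the 3×3 linear system -5x - 3y - z = -17, -2x - 2y = -8, 63x - 36y - 36z = -495 (e.g. by elimination or Cramer's rule, determinant = -342) gives (-1, 5, 7).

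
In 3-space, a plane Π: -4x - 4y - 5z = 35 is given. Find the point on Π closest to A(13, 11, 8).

(1, -1, -7)

Foot = A − λn with λ = (n·A − d)/|n|² = (-136 − 35)/57 = -3.
Foot = (13, 11, 8) − (-3)·(-4, -4, -5) = (1, -1, -7).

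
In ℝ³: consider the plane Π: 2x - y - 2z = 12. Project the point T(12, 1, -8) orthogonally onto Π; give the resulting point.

Foot = T − λn with λ = (n·T − d)/|n|² = (39 − 12)/9 = 3.
Foot = (12, 1, -8) − 3·(2, -1, -2) = (6, 4, -2).

(6, 4, -2)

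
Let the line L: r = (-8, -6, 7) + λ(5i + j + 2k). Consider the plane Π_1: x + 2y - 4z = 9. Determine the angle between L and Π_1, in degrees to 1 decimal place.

sin θ = |n·v| / (|n||v|) = |-1| / (√21 · √30) = 0.03984.
θ ≈ 2.3°.

2.3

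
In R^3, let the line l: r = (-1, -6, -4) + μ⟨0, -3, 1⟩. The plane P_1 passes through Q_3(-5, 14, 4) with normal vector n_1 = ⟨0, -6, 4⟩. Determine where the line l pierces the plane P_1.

P_1: n_1·r = n_1·Q_3 gives -6y + 4z = -68.
Substitute r = (-1, -6, -4) + t(0, -3, 1) into the plane: 20 + 22t = -68, so t = -4.
Intersection: (-1, -6, -4) + (-4)·(0, -3, 1) = (-1, 6, -8).

(-1, 6, -8)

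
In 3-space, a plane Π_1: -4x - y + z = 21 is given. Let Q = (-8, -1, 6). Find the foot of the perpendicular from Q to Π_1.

Foot = Q − λn with λ = (n·Q − d)/|n|² = (39 − 21)/18 = 1.
Foot = (-8, -1, 6) − 1·(-4, -1, 1) = (-4, 0, 5).

(-4, 0, 5)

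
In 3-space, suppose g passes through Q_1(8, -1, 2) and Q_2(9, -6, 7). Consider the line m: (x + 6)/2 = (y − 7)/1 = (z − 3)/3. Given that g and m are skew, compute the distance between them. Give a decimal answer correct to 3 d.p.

A direction vector for g is Q_2 − Q_1 = (1, -5, 5).
m has direction (2, 1, 3) through (-6, 7, 3).
Common perpendicular direction n = (1, -5, 5) × (2, 1, 3) = (-20, 7, 11).
With w = (-6, 7, 3) − (8, -1, 2) = (-14, 8, 1), w · n = 347.
Distance = |w · n| / |n| = |347| / √570 ≈ 14.534.

14.534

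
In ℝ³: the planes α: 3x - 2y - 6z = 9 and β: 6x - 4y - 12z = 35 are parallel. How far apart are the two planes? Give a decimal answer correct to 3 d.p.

Rescale β by 1/2: 3x - 2y - 6z = 35/2. Then distance = |9 − (35/2)| / √49 ≈ 1.214.

1.214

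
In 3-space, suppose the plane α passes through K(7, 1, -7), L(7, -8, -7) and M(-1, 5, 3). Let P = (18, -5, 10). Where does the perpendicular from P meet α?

KL = (0, -9, 0), KM = (-8, 4, 10); a normal to α is KL × KM = (-90, 0, -72).
Using K: α has equation -90x - 72z = -126.
Foot = P − λn with λ = (n·P − d)/|n|² = (-2340 − (-126))/13284 = -1/6.
Foot = (18, -5, 10) − (-1/6)·(-90, 0, -72) = (3, -5, -2).

(3, -5, -2)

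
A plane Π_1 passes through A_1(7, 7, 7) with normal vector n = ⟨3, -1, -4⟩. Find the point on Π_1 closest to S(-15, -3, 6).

(-9, -5, -2)

Π_1: n·r = n·A_1 gives 3x - y - 4z = -14.
Foot = S − λn with λ = (n·S − d)/|n|² = (-66 − (-14))/26 = -2.
Foot = (-15, -3, 6) − (-2)·(3, -1, -4) = (-9, -5, -2).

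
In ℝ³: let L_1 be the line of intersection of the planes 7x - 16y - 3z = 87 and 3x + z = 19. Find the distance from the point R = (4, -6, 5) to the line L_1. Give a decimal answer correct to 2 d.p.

1.65

Direction of L_1: (7, -16, -3) × (3, 0, 1) = (-16, -16, 48).
A point on L_1: solving the two plane equations with x = 5 gives (5, -4, 4).
Taking (5, -4, 4) on L_1 with direction v = (-16, -16, 48): w = R − (5, -4, 4) = (-1, -2, 1), and w × v = (-80, 32, -16).
Distance = |w × v| / |v| = √7680 / √2816 ≈ 1.65.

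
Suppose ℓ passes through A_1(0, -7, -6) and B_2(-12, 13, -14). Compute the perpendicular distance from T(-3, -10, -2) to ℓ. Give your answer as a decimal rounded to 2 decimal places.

5.37

A direction vector for ℓ is B_2 − A_1 = (-12, 20, -8).
Taking (0, -7, -6) on ℓ with direction v = (-12, 20, -8): w = T − (0, -7, -6) = (-3, -3, 4), and w × v = (-56, -72, -96).
Distance = |w × v| / |v| = √17536 / √608 ≈ 5.37.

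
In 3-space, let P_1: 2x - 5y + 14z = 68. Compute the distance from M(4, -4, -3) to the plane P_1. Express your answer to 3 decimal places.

5.467

n·M − d = (2)·(4) + (-5)·(-4) + (14)·(-3) − 68 = -82; |n| = √225.
Distance = |-82| / √225 = 82/√225 ≈ 5.467.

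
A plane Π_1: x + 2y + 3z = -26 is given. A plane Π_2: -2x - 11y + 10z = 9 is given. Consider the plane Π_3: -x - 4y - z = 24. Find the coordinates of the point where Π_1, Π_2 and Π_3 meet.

(-8, -3, -4)

Solving the 3×3 linear system x + 2y + 3z = -26, -2x - 11y + 10z = 9, -x - 4y - z = 24 (e.g. by elimination or Cramer's rule, determinant = 18) gives (-8, -3, -4).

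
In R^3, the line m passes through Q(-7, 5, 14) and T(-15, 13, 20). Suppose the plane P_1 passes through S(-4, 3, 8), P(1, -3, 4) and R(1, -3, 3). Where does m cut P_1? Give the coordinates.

A direction vector for m is T − Q = (-8, 8, 6).
SP = (5, -6, -4), SR = (5, -6, -5); a normal to P_1 is SP × SR = (6, 5, 0).
Using S: P_1 has equation 6x + 5y = -9.
Substitute r = (-7, 5, 14) + t(-8, 8, 6) into the plane: -17 + (-8)t = -9, so t = -1.
Intersection: (-7, 5, 14) + (-1)·(-8, 8, 6) = (1, -3, 8).

(1, -3, 8)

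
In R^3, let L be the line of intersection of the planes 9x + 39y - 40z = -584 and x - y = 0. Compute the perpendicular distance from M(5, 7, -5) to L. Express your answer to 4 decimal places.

20.4837

Direction of L: (9, 39, -40) × (1, -1, 0) = (-40, -40, -48).
A point on L: solving the two plane equations with x = -8 gives (-8, -8, 5).
Taking (-8, -8, 5) on L with direction v = (-40, -40, -48): w = M − (-8, -8, 5) = (13, 15, -10), and w × v = (-1120, 1024, 80).
Distance = |w × v| / |v| = √2309376 / √5504 ≈ 20.4837.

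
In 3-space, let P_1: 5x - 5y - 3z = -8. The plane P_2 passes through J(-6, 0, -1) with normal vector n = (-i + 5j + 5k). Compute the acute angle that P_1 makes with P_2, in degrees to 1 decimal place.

P_2: n·r = n·J gives -x + 5y + 5z = 1.
cos θ = |n₁·n₂| / (|n₁||n₂|) = |-45| / (√59 · √51).
θ = arccos(0.82035) ≈ 34.9°.

34.9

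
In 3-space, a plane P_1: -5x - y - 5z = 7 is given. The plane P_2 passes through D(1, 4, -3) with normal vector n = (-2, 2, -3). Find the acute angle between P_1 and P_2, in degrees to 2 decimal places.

38.64

P_2: n·r = n·D gives -2x + 2y - 3z = 15.
cos θ = |n₁·n₂| / (|n₁||n₂|) = |23| / (√51 · √17).
θ = arccos(0.78112) ≈ 38.64°.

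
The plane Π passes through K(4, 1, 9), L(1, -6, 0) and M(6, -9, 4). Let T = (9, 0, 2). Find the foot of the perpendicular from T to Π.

KL = (-3, -7, -9), KM = (2, -10, -5); a normal to Π is KL × KM = (-55, -33, 44).
Using K: Π has equation -55x - 33y + 44z = 143.
Foot = T − λn with λ = (n·T − d)/|n|² = (-407 − 143)/6050 = -1/11.
Foot = (9, 0, 2) − (-1/11)·(-55, -33, 44) = (4, -3, 6).

(4, -3, 6)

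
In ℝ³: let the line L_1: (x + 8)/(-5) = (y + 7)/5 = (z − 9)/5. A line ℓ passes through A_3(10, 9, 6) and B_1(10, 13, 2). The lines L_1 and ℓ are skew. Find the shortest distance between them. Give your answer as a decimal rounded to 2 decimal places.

L_1 has direction (-5, 5, 5) through (-8, -7, 9).
A direction vector for ℓ is B_1 − A_3 = (0, 4, -4).
Common perpendicular direction n = (-5, 5, 5) × (0, 4, -4) = (-40, -20, -20).
With w = (10, 9, 6) − (-8, -7, 9) = (18, 16, -3), w · n = -980.
Distance = |w · n| / |n| = |-980| / √2400 ≈ 20.00.

20.00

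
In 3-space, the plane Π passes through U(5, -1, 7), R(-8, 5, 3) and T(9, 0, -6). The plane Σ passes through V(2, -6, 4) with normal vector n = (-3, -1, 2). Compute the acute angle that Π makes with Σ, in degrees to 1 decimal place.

UR = (-13, 6, -4), UT = (4, 1, -13); a normal to Π is UR × UT = (-74, -185, -37).
Using U: Π has equation -74x - 185y - 37z = -444.
Σ: n·r = n·V gives -3x - y + 2z = 8.
cos θ = |n₁·n₂| / (|n₁||n₂|) = |333| / (√41070 · √14).
θ = arccos(0.43916) ≈ 64.0°.

64.0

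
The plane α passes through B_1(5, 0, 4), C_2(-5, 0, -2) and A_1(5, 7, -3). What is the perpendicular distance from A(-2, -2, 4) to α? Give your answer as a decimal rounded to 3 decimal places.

1.432

B_1C_2 = (-10, 0, -6), B_1A_1 = (0, 7, -7); a normal to α is B_1C_2 × B_1A_1 = (42, -70, -70).
Using B_1: α has equation 42x - 70y - 70z = -70.
n·A − d = (42)·(-2) + (-70)·(-2) + (-70)·(4) − (-70) = -154; |n| = √11564.
Distance = |-154| / √11564 = 154/√11564 ≈ 1.432.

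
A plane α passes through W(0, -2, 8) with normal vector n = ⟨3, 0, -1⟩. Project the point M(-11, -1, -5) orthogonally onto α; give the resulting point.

(-5, -1, -7)

α: n·r = n·W gives 3x - z = -8.
Foot = M − λn with λ = (n·M − d)/|n|² = (-28 − (-8))/10 = -2.
Foot = (-11, -1, -5) − (-2)·(3, 0, -1) = (-5, -1, -7).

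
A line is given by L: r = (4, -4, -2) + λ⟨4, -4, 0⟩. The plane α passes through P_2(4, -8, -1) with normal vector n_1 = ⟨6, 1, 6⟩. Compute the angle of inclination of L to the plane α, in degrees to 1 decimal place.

α: n_1·r = n_1·P_2 gives 6x + y + 6z = 10.
sin θ = |n·v| / (|n||v|) = |20| / (√73 · √32) = 0.41380.
θ ≈ 24.4°.

24.4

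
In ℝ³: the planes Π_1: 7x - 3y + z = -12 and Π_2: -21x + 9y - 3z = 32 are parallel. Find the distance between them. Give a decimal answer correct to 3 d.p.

0.174

Rescale Π_2 by 1/(-3): 7x - 3y + z = -32/3. Then distance = |-12 − (-32/3)| / √59 ≈ 0.174.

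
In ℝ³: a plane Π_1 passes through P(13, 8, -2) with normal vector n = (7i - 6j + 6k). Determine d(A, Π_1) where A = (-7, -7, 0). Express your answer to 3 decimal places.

3.455

Π_1: n·r = n·P gives 7x - 6y + 6z = 31.
n·A − d = (7)·(-7) + (-6)·(-7) + (6)·(0) − 31 = -38; |n| = √121.
Distance = |-38| / √121 = 38/√121 ≈ 3.455.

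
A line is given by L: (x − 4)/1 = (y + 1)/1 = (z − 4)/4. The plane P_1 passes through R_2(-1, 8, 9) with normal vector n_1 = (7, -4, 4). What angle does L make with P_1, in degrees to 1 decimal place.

L has direction (1, 1, 4) through (4, -1, 4).
P_1: n_1·r = n_1·R_2 gives 7x - 4y + 4z = -3.
sin θ = |n·v| / (|n||v|) = |19| / (√81 · √18) = 0.49759.
θ ≈ 29.8°.

29.8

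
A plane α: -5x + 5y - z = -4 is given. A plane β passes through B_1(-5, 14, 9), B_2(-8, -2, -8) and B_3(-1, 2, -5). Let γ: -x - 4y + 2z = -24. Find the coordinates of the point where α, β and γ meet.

B_1B_2 = (-3, -16, -17), B_1B_3 = (4, -12, -14); a normal to β is B_1B_2 × B_1B_3 = (20, -110, 100).
Using B_1: β has equation 20x - 110y + 100z = -740.
Solving the 3×3 linear system -5x + 5y - z = -4, 20x - 110y + 100z = -740, -x - 4y + 2z = -24 (e.g. by elimination or Cramer's rule, determinant = -1410) gives (4, 2, -6).

(4, 2, -6)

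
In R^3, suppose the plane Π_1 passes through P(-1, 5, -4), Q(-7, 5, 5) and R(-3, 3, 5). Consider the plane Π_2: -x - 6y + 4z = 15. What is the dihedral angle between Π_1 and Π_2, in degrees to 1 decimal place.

52.5

PQ = (-6, 0, 9), PR = (-2, -2, 9); a normal to Π_1 is PQ × PR = (18, 36, 12).
Using P: Π_1 has equation 18x + 36y + 12z = 114.
cos θ = |n₁·n₂| / (|n₁||n₂|) = |-186| / (√1764 · √53).
θ = arccos(0.60831) ≈ 52.5°.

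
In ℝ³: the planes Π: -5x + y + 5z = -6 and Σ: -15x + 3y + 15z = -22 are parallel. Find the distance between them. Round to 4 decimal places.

0.1867

Rescale Σ by 1/3: -5x + y + 5z = -22/3. Then distance = |-6 − (-22/3)| / √51 ≈ 0.1867.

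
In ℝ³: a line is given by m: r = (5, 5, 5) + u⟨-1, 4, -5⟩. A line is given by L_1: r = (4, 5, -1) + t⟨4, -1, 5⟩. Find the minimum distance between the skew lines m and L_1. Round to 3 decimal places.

Common perpendicular direction n = (-1, 4, -5) × (4, -1, 5) = (15, -15, -15).
With w = (4, 5, -1) − (5, 5, 5) = (-1, 0, -6), w · n = 75.
Distance = |w · n| / |n| = |75| / √675 ≈ 2.887.

2.887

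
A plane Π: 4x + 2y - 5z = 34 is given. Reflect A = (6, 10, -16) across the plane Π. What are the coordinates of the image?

λ = (n·A − d)/|n|² = (124 − 34)/45 = 2.
Reflection = A − 2λn = (6, 10, -16) − 4·(4, 2, -5) = (-10, 2, 4).

(-10, 2, 4)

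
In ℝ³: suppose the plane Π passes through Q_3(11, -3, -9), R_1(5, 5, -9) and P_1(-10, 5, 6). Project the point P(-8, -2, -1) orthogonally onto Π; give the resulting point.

(-4, 1, 3)

Q_3R_1 = (-6, 8, 0), Q_3P_1 = (-21, 8, 15); a normal to Π is Q_3R_1 × Q_3P_1 = (120, 90, 120).
Using Q_3: Π has equation 120x + 90y + 120z = -30.
Foot = P − λn with λ = (n·P − d)/|n|² = (-1260 − (-30))/36900 = -1/30.
Foot = (-8, -2, -1) − (-1/30)·(120, 90, 120) = (-4, 1, 3).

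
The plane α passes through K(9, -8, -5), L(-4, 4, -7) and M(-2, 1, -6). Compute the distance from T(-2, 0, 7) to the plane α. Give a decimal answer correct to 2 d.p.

10.06

KL = (-13, 12, -2), KM = (-11, 9, -1); a normal to α is KL × KM = (6, 9, 15).
Using K: α has equation 6x + 9y + 15z = -93.
n·T − d = (6)·(-2) + (9)·(0) + (15)·(7) − (-93) = 186; |n| = √342.
Distance = |186| / √342 = 186/√342 ≈ 10.06.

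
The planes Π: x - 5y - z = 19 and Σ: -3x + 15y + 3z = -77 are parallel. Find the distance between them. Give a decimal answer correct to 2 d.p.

Rescale Σ by 1/(-3): x - 5y - z = 77/3. Then distance = |19 − (77/3)| / √27 ≈ 1.28.

1.28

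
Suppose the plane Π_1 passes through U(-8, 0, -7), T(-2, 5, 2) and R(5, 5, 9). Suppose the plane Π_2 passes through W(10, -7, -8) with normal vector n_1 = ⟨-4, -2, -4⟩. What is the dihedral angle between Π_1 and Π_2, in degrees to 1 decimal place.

82.5

UT = (6, 5, 9), UR = (13, 5, 16); a normal to Π_1 is UT × UR = (35, 21, -35).
Using U: Π_1 has equation 35x + 21y - 35z = -35.
Π_2: n_1·r = n_1·W gives -4x - 2y - 4z = 6.
cos θ = |n₁·n₂| / (|n₁||n₂|) = |-42| / (√2891 · √36).
θ = arccos(0.13019) ≈ 82.5°.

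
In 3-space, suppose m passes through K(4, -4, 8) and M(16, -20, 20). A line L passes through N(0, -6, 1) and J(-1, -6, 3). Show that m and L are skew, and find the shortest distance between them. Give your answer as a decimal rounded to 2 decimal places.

6.15

A direction vector for m is M − K = (12, -16, 12).
A direction vector for L is J − N = (-1, 0, 2).
Common perpendicular direction n = (12, -16, 12) × (-1, 0, 2) = (-32, -36, -16).
With w = (0, -6, 1) − (4, -4, 8) = (-4, -2, -7), w · n = 312.
Since n ≠ 0 the lines are not parallel, and w · n = 312 ≠ 0 so they do not intersect; hence they are skew.
Distance = |w · n| / |n| = |312| / √2576 ≈ 6.15.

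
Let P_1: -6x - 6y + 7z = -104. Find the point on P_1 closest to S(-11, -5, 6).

Foot = S − λn with λ = (n·S − d)/|n|² = (138 − (-104))/121 = 2.
Foot = (-11, -5, 6) − 2·(-6, -6, 7) = (1, 7, -8).

(1, 7, -8)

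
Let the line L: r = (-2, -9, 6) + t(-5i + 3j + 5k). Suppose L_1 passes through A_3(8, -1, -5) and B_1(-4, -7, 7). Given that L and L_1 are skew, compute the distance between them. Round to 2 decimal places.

A direction vector for L_1 is B_1 − A_3 = (-12, -6, 12).
Common perpendicular direction n = (-5, 3, 5) × (-12, -6, 12) = (66, 0, 66).
With w = (8, -1, -5) − (-2, -9, 6) = (10, 8, -11), w · n = -66.
Distance = |w · n| / |n| = |-66| / √8712 ≈ 0.71.

0.71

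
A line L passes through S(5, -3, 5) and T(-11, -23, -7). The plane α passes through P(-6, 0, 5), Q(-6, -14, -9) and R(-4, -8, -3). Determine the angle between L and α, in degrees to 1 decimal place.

11.5

A direction vector for L is T − S = (-16, -20, -12).
PQ = (0, -14, -14), PR = (2, -8, -8); a normal to α is PQ × PR = (0, -28, 28).
Using P: α has equation -28y + 28z = 140.
sin θ = |n·v| / (|n||v|) = |224| / (√1568 · √800) = 0.20000.
θ ≈ 11.5°.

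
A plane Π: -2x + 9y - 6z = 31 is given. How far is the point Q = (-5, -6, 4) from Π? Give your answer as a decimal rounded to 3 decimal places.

9.000

n·Q − d = (-2)·(-5) + (9)·(-6) + (-6)·(4) − 31 = -99; |n| = √121.
Distance = |-99| / √121 = 99/√121 ≈ 9.000.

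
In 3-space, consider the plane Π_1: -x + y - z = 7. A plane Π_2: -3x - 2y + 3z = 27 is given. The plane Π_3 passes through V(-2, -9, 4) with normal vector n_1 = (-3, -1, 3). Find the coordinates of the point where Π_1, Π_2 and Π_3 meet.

Π_3: n_1·r = n_1·V gives -3x - y + 3z = 27.
Solving the 3×3 linear system -x + y - z = 7, -3x - 2y + 3z = 27, -3x - y + 3z = 27 (e.g. by elimination or Cramer's rule, determinant = 6) gives (-8, 0, 1).

(-8, 0, 1)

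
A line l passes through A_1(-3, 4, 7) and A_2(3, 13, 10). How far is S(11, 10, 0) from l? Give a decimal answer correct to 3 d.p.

13.128

A direction vector for l is A_2 − A_1 = (6, 9, 3).
Taking (-3, 4, 7) on l with direction v = (6, 9, 3): w = S − (-3, 4, 7) = (14, 6, -7), and w × v = (81, -84, 90).
Distance = |w × v| / |v| = √21717 / √126 ≈ 13.128.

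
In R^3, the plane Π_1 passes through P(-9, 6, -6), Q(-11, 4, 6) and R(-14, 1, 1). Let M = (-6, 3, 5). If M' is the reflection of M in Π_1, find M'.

(-12, 9, 5)

PQ = (-2, -2, 12), PR = (-5, -5, 7); a normal to Π_1 is PQ × PR = (46, -46, 0).
Using P: Π_1 has equation 46x - 46y = -690.
λ = (n·M − d)/|n|² = (-414 − (-690))/4232 = 3/46.
Reflection = M − 2λn = (-6, 3, 5) − (3/23)·(46, -46, 0) = (-12, 9, 5).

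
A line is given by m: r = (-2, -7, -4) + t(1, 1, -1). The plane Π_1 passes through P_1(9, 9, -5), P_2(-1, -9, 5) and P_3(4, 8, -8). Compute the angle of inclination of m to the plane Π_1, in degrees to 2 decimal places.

P_1P_2 = (-10, -18, 10), P_1P_3 = (-5, -1, -3); a normal to Π_1 is P_1P_2 × P_1P_3 = (64, -80, -80).
Using P_1: Π_1 has equation 64x - 80y - 80z = 256.
sin θ = |n·v| / (|n||v|) = |64| / (√16896 · √3) = 0.28427.
θ ≈ 16.52°.

16.52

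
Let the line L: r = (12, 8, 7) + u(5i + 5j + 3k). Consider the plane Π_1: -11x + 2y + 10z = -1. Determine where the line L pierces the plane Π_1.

Substitute r = (12, 8, 7) + t(5, 5, 3) into the plane: -46 + (-15)t = -1, so t = -3.
Intersection: (12, 8, 7) + (-3)·(5, 5, 3) = (-3, -7, -2).

(-3, -7, -2)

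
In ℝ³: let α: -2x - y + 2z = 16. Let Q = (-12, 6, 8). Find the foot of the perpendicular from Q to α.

(-8, 8, 4)

Foot = Q − λn with λ = (n·Q − d)/|n|² = (34 − 16)/9 = 2.
Foot = (-12, 6, 8) − 2·(-2, -1, 2) = (-8, 8, 4).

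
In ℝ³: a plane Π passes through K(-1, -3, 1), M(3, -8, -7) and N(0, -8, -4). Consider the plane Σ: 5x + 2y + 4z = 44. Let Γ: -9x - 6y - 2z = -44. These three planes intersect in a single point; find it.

KM = (4, -5, -8), KN = (1, -5, -5); a normal to Π is KM × KN = (-15, 12, -15).
Using K: Π has equation -15x + 12y - 15z = -36.
Solving the 3×3 linear system -15x + 12y - 15z = -36, 5x + 2y + 4z = 44, -9x - 6y - 2z = -44 (e.g. by elimination or Cramer's rule, determinant = -432) gives (-2, 7, 10).

(-2, 7, 10)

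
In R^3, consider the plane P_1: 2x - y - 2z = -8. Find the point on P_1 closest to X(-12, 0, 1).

Foot = X − λn with λ = (n·X − d)/|n|² = (-26 − (-8))/9 = -2.
Foot = (-12, 0, 1) − (-2)·(2, -1, -2) = (-8, -2, -3).

(-8, -2, -3)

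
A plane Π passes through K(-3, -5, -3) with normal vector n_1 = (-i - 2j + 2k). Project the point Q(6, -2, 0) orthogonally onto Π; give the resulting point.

Π: n_1·r = n_1·K gives -x - 2y + 2z = 7.
Foot = Q − λn with λ = (n·Q − d)/|n|² = (-2 − 7)/9 = -1.
Foot = (6, -2, 0) − (-1)·(-1, -2, 2) = (5, -4, 2).

(5, -4, 2)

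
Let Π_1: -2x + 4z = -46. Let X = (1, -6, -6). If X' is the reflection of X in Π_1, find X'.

λ = (n·X − d)/|n|² = (-26 − (-46))/20 = 1.
Reflection = X − 2λn = (1, -6, -6) − 2·(-2, 0, 4) = (5, -6, -14).

(5, -6, -14)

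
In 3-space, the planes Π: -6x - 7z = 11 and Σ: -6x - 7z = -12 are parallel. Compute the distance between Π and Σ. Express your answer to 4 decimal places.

2.4947

Same normal n = (-6, 0, -7) with |n| = √85; distance = |11 − (-12)| / |n| = 23/√85 ≈ 2.4947.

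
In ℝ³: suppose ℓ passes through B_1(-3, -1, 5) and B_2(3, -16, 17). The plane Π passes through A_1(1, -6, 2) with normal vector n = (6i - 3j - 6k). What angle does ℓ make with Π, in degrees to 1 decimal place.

A direction vector for ℓ is B_2 − B_1 = (6, -15, 12).
Π: n·r = n·A_1 gives 6x - 3y - 6z = 12.
sin θ = |n·v| / (|n||v|) = |9| / (√81 · √405) = 0.04969.
θ ≈ 2.8°.

2.8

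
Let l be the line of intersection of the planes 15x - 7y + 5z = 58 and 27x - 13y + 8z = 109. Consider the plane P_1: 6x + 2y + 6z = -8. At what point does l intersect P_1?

Direction of l: (15, -7, 5) × (27, -13, 8) = (9, 15, -6).
A point on l: solving the two plane equations with x = -3 gives (-3, -14, 1).
Substitute r = (-3, -14, 1) + t(9, 15, -6) into the plane: -40 + 48t = -8, so t = 2/3.
Intersection: (-3, -14, 1) + (2/3)·(9, 15, -6) = (3, -4, -3).

(3, -4, -3)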